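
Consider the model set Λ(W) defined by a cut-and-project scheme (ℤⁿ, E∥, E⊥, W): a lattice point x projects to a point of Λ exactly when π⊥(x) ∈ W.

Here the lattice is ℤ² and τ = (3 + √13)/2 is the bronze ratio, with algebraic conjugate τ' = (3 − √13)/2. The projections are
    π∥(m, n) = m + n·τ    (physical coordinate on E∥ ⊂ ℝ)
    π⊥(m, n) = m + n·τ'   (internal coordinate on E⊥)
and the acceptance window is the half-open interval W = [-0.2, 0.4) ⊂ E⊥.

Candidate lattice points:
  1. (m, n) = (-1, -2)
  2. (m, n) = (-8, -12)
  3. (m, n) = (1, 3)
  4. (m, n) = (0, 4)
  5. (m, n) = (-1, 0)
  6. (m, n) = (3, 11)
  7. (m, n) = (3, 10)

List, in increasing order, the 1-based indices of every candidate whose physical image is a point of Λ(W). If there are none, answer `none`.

3, 7

τ' = (3−√13)/2 ≈ -0.3028.
[1] lift (-1,-2): star map gives -0.3944; window check -0.2 ≤ -0.3944 < 0.4 is false → out
[2] lift (-8,-12): star map gives -4.3667; window check -0.2 ≤ -4.3667 < 0.4 is false → out
[3] lift (1,3): star map gives 0.0917; window check -0.2 ≤ 0.0917 < 0.4 is true → IN Λ
[4] lift (0,4): star map gives -1.2111; window check -0.2 ≤ -1.2111 < 0.4 is false → out
[5] lift (-1,0): star map gives -1.0000; window check -0.2 ≤ -1.0000 < 0.4 is false → out
[6] lift (3,11): star map gives -0.3305; window check -0.2 ≤ -0.3305 < 0.4 is false → out
[7] lift (3,10): star map gives -0.0278; window check -0.2 ≤ -0.0278 < 0.4 is true → IN Λ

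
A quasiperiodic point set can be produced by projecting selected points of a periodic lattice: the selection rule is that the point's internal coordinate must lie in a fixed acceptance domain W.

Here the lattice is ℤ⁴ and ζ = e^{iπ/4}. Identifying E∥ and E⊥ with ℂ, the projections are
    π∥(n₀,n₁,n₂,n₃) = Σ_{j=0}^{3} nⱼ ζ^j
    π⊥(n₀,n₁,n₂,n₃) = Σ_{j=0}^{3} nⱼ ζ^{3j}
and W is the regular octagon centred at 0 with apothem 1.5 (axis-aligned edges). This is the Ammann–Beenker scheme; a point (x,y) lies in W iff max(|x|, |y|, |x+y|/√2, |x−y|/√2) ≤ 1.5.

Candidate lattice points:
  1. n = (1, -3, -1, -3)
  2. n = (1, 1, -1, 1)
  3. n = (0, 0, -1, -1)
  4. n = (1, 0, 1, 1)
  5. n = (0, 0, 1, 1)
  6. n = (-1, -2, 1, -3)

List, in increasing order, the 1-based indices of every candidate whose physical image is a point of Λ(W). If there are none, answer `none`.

3, 5

π⊥(n) = n₀ + n₁ζ³ + n₂ζ⁶ + n₃ζ⁹ where ζ = e^{iπ/4}.
#1 (1, -3, -1, -3): internal (1.0000, -3.2426); octagon support 3.2426 vs apothem 1.5 → ∉ W
#2 (1, 1, -1, 1): internal (1.0000, 2.4142); octagon support 2.4142 vs apothem 1.5 → ∉ W
#3 (0, 0, -1, -1): internal (-0.7071, 0.2929); octagon support 0.7071 vs apothem 1.5 → ∈ W
#4 (1, 0, 1, 1): internal (1.7071, -0.2929); octagon support 1.7071 vs apothem 1.5 → ∉ W
#5 (0, 0, 1, 1): internal (0.7071, -0.2929); octagon support 0.7071 vs apothem 1.5 → ∈ W
#6 (-1, -2, 1, -3): internal (-1.7071, -4.5355); octagon support 4.5355 vs apothem 1.5 → ∉ W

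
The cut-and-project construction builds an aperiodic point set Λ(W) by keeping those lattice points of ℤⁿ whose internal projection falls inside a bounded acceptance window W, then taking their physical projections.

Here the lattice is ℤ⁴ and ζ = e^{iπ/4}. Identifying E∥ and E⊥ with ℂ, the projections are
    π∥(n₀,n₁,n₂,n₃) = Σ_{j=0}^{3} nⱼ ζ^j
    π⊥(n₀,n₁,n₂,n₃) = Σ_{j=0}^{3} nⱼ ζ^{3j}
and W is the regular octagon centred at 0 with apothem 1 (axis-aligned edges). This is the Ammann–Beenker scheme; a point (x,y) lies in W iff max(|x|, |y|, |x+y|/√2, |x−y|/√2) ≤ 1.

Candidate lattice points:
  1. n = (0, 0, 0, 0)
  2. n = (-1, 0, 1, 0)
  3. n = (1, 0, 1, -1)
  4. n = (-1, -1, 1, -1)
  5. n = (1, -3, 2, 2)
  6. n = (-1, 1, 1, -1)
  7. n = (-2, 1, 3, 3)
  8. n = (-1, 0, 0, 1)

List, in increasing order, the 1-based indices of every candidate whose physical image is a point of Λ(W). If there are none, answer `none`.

1, 7, 8

π⊥(n) = n₀ + n₁ζ³ + n₂ζ⁶ + n₃ζ⁹ where ζ = e^{iπ/4}.
#1 (0, 0, 0, 0): internal (0.00000, 0.00000); octagon support 0.00000 vs apothem 1 → ∈ W
#2 (-1, 0, 1, 0): internal (-1.00000, -1.00000); octagon support 1.41421 vs apothem 1 → ∉ W
#3 (1, 0, 1, -1): internal (0.29289, -1.70711); octagon support 1.70711 vs apothem 1 → ∉ W
#4 (-1, -1, 1, -1): internal (-1.00000, -2.41421); octagon support 2.41421 vs apothem 1 → ∉ W
#5 (1, -3, 2, 2): internal (4.53553, -2.70711); octagon support 5.12132 vs apothem 1 → ∉ W
#6 (-1, 1, 1, -1): internal (-2.41421, -1.00000); octagon support 2.41421 vs apothem 1 → ∉ W
#7 (-2, 1, 3, 3): internal (-0.58579, -0.17157); octagon support 0.58579 vs apothem 1 → ∈ W
#8 (-1, 0, 0, 1): internal (-0.29289, 0.70711); octagon support 0.70711 vs apothem 1 → ∈ W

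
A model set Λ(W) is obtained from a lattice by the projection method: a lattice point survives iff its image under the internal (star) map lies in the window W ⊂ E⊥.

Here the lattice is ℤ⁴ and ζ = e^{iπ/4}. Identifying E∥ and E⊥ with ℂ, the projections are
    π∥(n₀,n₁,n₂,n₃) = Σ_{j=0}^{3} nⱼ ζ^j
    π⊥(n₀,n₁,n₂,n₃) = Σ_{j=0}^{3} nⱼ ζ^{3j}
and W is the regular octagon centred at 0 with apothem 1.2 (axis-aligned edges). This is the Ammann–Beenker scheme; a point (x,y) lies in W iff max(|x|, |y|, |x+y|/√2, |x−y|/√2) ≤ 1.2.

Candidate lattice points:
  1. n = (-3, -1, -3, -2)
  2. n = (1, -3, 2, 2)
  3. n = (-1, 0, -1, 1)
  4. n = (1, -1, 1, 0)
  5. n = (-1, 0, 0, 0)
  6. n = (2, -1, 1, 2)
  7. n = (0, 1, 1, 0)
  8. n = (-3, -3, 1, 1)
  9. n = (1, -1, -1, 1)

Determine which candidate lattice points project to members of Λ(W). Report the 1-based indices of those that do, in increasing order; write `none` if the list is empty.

5, 7

Internal map: ζ^{3j} for j=0..3 gives (1,0), (−√2/2,√2/2), (0,−1), (√2/2,√2/2).
candidate 1: n = (-3, -1, -3, -2) → π⊥ ≈ (-3.70711, +0.87868); max(|x|,|y|,|x±y|/√2) = 3.70711 > 1.2 ⇒ ∉ W
candidate 2: n = (1, -3, 2, 2) → π⊥ ≈ (+4.53553, -2.70711); max(|x|,|y|,|x±y|/√2) = 5.12132 > 1.2 ⇒ ∉ W
candidate 3: n = (-1, 0, -1, 1) → π⊥ ≈ (-0.29289, +1.70711); max(|x|,|y|,|x±y|/√2) = 1.70711 > 1.2 ⇒ ∉ W
candidate 4: n = (1, -1, 1, 0) → π⊥ ≈ (+1.70711, -1.70711); max(|x|,|y|,|x±y|/√2) = 2.41421 > 1.2 ⇒ ∉ W
candidate 5: n = (-1, 0, 0, 0) → π⊥ ≈ (-1.00000, +0.00000); max(|x|,|y|,|x±y|/√2) = 1.00000 ≤ 1.2 ⇒ ∈ W
candidate 6: n = (2, -1, 1, 2) → π⊥ ≈ (+4.12132, -0.29289); max(|x|,|y|,|x±y|/√2) = 4.12132 > 1.2 ⇒ ∉ W
candidate 7: n = (0, 1, 1, 0) → π⊥ ≈ (-0.70711, -0.29289); max(|x|,|y|,|x±y|/√2) = 0.70711 ≤ 1.2 ⇒ ∈ W
candidate 8: n = (-3, -3, 1, 1) → π⊥ ≈ (-0.17157, -2.41421); max(|x|,|y|,|x±y|/√2) = 2.41421 > 1.2 ⇒ ∉ W
candidate 9: n = (1, -1, -1, 1) → π⊥ ≈ (+2.41421, +1.00000); max(|x|,|y|,|x±y|/√2) = 2.41421 > 1.2 ⇒ ∉ W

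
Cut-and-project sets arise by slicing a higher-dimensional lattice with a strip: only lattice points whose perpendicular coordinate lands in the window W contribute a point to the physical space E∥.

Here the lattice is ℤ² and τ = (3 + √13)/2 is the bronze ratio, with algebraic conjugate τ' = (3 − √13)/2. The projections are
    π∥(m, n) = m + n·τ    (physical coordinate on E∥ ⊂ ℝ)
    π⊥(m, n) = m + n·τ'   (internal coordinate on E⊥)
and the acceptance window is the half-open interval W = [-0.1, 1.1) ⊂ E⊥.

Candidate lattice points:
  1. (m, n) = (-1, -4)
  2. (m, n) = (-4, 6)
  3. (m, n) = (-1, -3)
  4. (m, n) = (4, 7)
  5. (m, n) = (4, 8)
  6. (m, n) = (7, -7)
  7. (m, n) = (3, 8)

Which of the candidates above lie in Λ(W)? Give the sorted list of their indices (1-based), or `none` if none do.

1, 3, 7

τ' = (3−√13)/2 ≈ -0.302776.
candidate 1: (m,n)=(-1,-4) → π∥ = -1-4·τ ≈ -14.211103, π⊥ = -1-4·τ' ≈ 0.211103 ∈ [-0.1, 1.1) ⇒ IN Λ
candidate 2: (m,n)=(-4,6) → π∥ = -4+6·τ ≈ 15.816654, π⊥ = -4+6·τ' ≈ -5.816654 ∉ [-0.1, 1.1) ⇒ out
candidate 3: (m,n)=(-1,-3) → π∥ = -1-3·τ ≈ -10.908327, π⊥ = -1-3·τ' ≈ -0.091673 ∈ [-0.1, 1.1) ⇒ IN Λ
candidate 4: (m,n)=(4,7) → π∥ = 4+7·τ ≈ 27.119429, π⊥ = 4+7·τ' ≈ 1.880571 ∉ [-0.1, 1.1) ⇒ out
candidate 5: (m,n)=(4,8) → π∥ = 4+8·τ ≈ 30.422205, π⊥ = 4+8·τ' ≈ 1.577795 ∉ [-0.1, 1.1) ⇒ out
candidate 6: (m,n)=(7,-7) → π∥ = 7-7·τ ≈ -16.119429, π⊥ = 7-7·τ' ≈ 9.119429 ∉ [-0.1, 1.1) ⇒ out
candidate 7: (m,n)=(3,8) → π∥ = 3+8·τ ≈ 29.422205, π⊥ = 3+8·τ' ≈ 0.577795 ∈ [-0.1, 1.1) ⇒ IN Λ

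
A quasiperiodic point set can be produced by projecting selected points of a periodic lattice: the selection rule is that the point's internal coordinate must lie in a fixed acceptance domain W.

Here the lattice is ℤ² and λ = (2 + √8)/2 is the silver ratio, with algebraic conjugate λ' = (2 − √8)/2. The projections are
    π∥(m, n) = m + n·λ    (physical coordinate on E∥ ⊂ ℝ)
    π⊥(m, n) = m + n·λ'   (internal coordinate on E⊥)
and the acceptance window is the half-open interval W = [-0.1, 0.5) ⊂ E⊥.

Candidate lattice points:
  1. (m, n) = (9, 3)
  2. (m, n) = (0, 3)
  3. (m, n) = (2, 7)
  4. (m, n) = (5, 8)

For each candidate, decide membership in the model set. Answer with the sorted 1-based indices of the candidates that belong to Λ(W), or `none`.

none

λ' = (2−√8)/2 ≈ -0.414214.
#1 (9,3): internal coord 9 + (3)·λ' = +7.757359; +7.757359 ∉ [-0.1, 0.5) → out
#2 (0,3): internal coord 0 + (3)·λ' = -1.242641; -1.242641 ∉ [-0.1, 0.5) → out
#3 (2,7): internal coord 2 + (7)·λ' = -0.899495; -0.899495 ∉ [-0.1, 0.5) → out
#4 (5,8): internal coord 5 + (8)·λ' = +1.686292; +1.686292 ∉ [-0.1, 0.5) → out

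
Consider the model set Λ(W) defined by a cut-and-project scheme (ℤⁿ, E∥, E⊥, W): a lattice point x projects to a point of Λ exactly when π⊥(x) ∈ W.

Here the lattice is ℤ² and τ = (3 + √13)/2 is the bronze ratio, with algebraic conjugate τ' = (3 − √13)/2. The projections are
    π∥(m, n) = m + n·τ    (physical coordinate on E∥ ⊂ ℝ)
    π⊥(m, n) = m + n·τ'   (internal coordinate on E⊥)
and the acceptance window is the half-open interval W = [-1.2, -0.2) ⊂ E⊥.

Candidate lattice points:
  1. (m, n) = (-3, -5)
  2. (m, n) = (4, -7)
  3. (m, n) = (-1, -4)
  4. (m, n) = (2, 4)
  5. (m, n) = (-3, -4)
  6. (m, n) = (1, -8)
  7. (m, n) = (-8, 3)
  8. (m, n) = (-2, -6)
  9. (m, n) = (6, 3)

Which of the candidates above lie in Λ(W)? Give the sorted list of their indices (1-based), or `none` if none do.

none

Numerically τ ≈ 3.302776 and τ' = −1/τ ≈ -0.302776.
#1 (-3,-5): internal coord -3 + (-5)·τ' = -1.486122; -1.486122 ∉ [-1.2, -0.2) → out
#2 (4,-7): internal coord 4 + (-7)·τ' = +6.119429; +6.119429 ∉ [-1.2, -0.2) → out
#3 (-1,-4): internal coord -1 + (-4)·τ' = +0.211103; +0.211103 ∉ [-1.2, -0.2) → out
#4 (2,4): internal coord 2 + (4)·τ' = +0.788897; +0.788897 ∉ [-1.2, -0.2) → out
#5 (-3,-4): internal coord -3 + (-4)·τ' = -1.788897; -1.788897 ∉ [-1.2, -0.2) → out
#6 (1,-8): internal coord 1 + (-8)·τ' = +3.422205; +3.422205 ∉ [-1.2, -0.2) → out
#7 (-8,3): internal coord -8 + (3)·τ' = -8.908327; -8.908327 ∉ [-1.2, -0.2) → out
#8 (-2,-6): internal coord -2 + (-6)·τ' = -0.183346; -0.183346 ∉ [-1.2, -0.2) → out
#9 (6,3): internal coord 6 + (3)·τ' = +5.091673; +5.091673 ∉ [-1.2, -0.2) → out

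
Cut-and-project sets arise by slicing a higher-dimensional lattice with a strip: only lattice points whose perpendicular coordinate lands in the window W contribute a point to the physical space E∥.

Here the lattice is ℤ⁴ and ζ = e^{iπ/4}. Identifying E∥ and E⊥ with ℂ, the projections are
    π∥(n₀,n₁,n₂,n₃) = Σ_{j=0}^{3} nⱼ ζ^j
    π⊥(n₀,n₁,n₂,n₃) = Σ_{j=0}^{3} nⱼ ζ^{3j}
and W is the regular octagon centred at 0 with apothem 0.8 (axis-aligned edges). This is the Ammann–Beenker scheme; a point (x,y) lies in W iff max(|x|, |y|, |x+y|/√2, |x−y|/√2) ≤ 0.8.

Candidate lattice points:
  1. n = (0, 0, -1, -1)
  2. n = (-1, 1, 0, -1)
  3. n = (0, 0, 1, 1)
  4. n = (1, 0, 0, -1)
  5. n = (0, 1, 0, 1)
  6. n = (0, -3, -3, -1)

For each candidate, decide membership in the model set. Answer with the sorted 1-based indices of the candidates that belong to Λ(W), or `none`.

Internal map: ζ^{3j} for j=0..3 gives (1,0), (−√2/2,√2/2), (0,−1), (√2/2,√2/2).
#1 (0, 0, -1, -1): internal (-0.70711, 0.29289); octagon support 0.70711 vs apothem 0.8 → ∈ W
#2 (-1, 1, 0, -1): internal (-2.41421, 0.00000); octagon support 2.41421 vs apothem 0.8 → ∉ W
#3 (0, 0, 1, 1): internal (0.70711, -0.29289); octagon support 0.70711 vs apothem 0.8 → ∈ W
#4 (1, 0, 0, -1): internal (0.29289, -0.70711); octagon support 0.70711 vs apothem 0.8 → ∈ W
#5 (0, 1, 0, 1): internal (0.00000, 1.41421); octagon support 1.41421 vs apothem 0.8 → ∉ W
#6 (0, -3, -3, -1): internal (1.41421, 0.17157); octagon support 1.41421 vs apothem 0.8 → ∉ W

1, 3, 4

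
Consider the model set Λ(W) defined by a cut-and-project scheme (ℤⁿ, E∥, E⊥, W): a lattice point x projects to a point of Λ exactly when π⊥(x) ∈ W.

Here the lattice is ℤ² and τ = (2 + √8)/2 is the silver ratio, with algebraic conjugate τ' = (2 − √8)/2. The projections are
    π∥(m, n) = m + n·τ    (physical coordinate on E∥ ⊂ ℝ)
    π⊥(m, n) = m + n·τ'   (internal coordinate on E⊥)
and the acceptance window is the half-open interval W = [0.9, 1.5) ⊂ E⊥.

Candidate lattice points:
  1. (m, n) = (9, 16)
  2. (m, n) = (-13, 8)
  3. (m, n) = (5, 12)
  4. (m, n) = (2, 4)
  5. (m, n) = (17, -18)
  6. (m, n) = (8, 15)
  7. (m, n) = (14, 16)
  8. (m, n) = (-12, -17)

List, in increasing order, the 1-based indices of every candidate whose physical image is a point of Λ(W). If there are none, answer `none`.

Numerically τ ≈ 2.414214 and τ' = −1/τ ≈ -0.414214.
#1 (9,16): internal coord 9 + (16)·τ' = +2.372583; +2.372583 ∉ [0.9, 1.5) → out
#2 (-13,8): internal coord -13 + (8)·τ' = -16.313708; -16.313708 ∉ [0.9, 1.5) → out
#3 (5,12): internal coord 5 + (12)·τ' = +0.029437; +0.029437 ∉ [0.9, 1.5) → out
#4 (2,4): internal coord 2 + (4)·τ' = +0.343146; +0.343146 ∉ [0.9, 1.5) → out
#5 (17,-18): internal coord 17 + (-18)·τ' = +24.455844; +24.455844 ∉ [0.9, 1.5) → out
#6 (8,15): internal coord 8 + (15)·τ' = +1.786797; +1.786797 ∉ [0.9, 1.5) → out
#7 (14,16): internal coord 14 + (16)·τ' = +7.372583; +7.372583 ∉ [0.9, 1.5) → out
#8 (-12,-17): internal coord -12 + (-17)·τ' = -4.958369; -4.958369 ∉ [0.9, 1.5) → out

none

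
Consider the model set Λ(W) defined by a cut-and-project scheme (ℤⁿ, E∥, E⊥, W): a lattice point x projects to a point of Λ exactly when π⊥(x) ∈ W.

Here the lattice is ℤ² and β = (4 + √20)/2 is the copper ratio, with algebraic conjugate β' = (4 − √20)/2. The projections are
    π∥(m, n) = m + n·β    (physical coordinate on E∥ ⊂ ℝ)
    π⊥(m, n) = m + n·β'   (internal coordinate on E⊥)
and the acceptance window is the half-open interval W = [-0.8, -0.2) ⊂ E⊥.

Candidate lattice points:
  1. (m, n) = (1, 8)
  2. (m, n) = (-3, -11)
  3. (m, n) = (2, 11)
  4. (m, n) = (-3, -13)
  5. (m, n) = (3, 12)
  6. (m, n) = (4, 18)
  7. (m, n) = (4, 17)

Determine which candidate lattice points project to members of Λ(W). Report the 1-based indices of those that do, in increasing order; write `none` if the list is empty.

Numerically β ≈ 4.236068 and β' = −1/β ≈ -0.236068.
#1 (1,8): internal coord 1 + (8)·β' = -0.888544; -0.888544 ∉ [-0.8, -0.2) → out
#2 (-3,-11): internal coord -3 + (-11)·β' = -0.403252; -0.403252 ∈ [-0.8, -0.2) → IN Λ
#3 (2,11): internal coord 2 + (11)·β' = -0.596748; -0.596748 ∈ [-0.8, -0.2) → IN Λ
#4 (-3,-13): internal coord -3 + (-13)·β' = +0.068884; +0.068884 ∉ [-0.8, -0.2) → out
#5 (3,12): internal coord 3 + (12)·β' = +0.167184; +0.167184 ∉ [-0.8, -0.2) → out
#6 (4,18): internal coord 4 + (18)·β' = -0.249224; -0.249224 ∈ [-0.8, -0.2) → IN Λ
#7 (4,17): internal coord 4 + (17)·β' = -0.013156; -0.013156 ∉ [-0.8, -0.2) → out

2, 3, 6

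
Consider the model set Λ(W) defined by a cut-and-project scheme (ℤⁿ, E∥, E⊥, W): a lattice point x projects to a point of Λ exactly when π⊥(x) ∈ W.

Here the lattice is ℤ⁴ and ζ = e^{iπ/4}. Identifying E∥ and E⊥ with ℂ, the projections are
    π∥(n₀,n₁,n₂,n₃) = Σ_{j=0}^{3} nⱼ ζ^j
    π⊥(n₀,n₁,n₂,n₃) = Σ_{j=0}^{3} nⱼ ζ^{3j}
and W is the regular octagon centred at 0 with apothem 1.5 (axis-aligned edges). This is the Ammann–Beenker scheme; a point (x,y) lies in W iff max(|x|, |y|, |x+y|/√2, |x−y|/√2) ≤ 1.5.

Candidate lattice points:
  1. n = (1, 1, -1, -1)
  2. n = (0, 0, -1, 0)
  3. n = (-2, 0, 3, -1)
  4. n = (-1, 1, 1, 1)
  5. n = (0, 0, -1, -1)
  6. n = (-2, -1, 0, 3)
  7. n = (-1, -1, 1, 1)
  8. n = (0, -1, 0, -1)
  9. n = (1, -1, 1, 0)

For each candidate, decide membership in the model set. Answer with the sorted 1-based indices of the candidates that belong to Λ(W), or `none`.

1, 2, 4, 5, 7, 8

π⊥(n) = n₀ + n₁ζ³ + n₂ζ⁶ + n₃ζ⁹ where ζ = e^{iπ/4}.
#1 (1, 1, -1, -1): internal (-0.414214, 1.000000); octagon support 1.000000 vs apothem 1.5 → ∈ W
#2 (0, 0, -1, 0): internal (0.000000, 1.000000); octagon support 1.000000 vs apothem 1.5 → ∈ W
#3 (-2, 0, 3, -1): internal (-2.707107, -3.707107); octagon support 4.535534 vs apothem 1.5 → ∉ W
#4 (-1, 1, 1, 1): internal (-1.000000, 0.414214); octagon support 1.000000 vs apothem 1.5 → ∈ W
#5 (0, 0, -1, -1): internal (-0.707107, 0.292893); octagon support 0.707107 vs apothem 1.5 → ∈ W
#6 (-2, -1, 0, 3): internal (0.828427, 1.414214); octagon support 1.585786 vs apothem 1.5 → ∉ W
#7 (-1, -1, 1, 1): internal (0.414214, -1.000000); octagon support 1.000000 vs apothem 1.5 → ∈ W
#8 (0, -1, 0, -1): internal (0.000000, -1.414214); octagon support 1.414214 vs apothem 1.5 → ∈ W
#9 (1, -1, 1, 0): internal (1.707107, -1.707107); octagon support 2.414214 vs apothem 1.5 → ∉ W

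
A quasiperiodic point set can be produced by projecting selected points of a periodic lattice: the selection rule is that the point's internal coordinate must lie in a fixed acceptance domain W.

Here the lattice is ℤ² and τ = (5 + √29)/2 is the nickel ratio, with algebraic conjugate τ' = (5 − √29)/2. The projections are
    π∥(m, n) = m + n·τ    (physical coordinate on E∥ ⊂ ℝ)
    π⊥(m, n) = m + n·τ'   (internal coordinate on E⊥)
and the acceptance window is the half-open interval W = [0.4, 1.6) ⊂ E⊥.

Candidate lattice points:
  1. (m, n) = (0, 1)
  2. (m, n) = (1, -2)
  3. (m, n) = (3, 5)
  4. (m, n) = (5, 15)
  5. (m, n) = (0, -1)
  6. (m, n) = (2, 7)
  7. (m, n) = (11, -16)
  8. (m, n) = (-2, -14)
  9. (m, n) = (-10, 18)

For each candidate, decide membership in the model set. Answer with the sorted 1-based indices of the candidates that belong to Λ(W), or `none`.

τ' = (5−√29)/2 ≈ -0.19258.
[1] lift (0,1): star map gives -0.19258; window check 0.4 ≤ -0.19258 < 1.6 is false → out
[2] lift (1,-2): star map gives 1.38516; window check 0.4 ≤ 1.38516 < 1.6 is true → IN Λ
[3] lift (3,5): star map gives 2.03709; window check 0.4 ≤ 2.03709 < 1.6 is false → out
[4] lift (5,15): star map gives 2.11126; window check 0.4 ≤ 2.11126 < 1.6 is false → out
[5] lift (0,-1): star map gives 0.19258; window check 0.4 ≤ 0.19258 < 1.6 is false → out
[6] lift (2,7): star map gives 0.65192; window check 0.4 ≤ 0.65192 < 1.6 is true → IN Λ
[7] lift (11,-16): star map gives 14.08132; window check 0.4 ≤ 14.08132 < 1.6 is false → out
[8] lift (-2,-14): star map gives 0.69615; window check 0.4 ≤ 0.69615 < 1.6 is true → IN Λ
[9] lift (-10,18): star map gives -13.46648; window check 0.4 ≤ -13.46648 < 1.6 is false → out

2, 6, 8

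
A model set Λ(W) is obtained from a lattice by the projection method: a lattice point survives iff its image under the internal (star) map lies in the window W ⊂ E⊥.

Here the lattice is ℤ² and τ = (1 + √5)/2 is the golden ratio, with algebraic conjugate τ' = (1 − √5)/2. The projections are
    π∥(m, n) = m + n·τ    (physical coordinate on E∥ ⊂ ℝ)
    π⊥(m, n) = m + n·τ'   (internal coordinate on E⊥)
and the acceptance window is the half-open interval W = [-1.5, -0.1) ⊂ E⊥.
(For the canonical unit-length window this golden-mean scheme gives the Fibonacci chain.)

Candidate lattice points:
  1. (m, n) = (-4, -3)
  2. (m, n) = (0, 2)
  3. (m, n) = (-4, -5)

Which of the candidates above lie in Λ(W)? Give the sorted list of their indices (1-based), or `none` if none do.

2, 3

Numerically τ ≈ 1.6180 and τ' = −1/τ ≈ -0.6180.
[1] lift (-4,-3): star map gives -2.1459; window check -1.5 ≤ -2.1459 < -0.1 is false → out
[2] lift (0,2): star map gives -1.2361; window check -1.5 ≤ -1.2361 < -0.1 is true → IN Λ
[3] lift (-4,-5): star map gives -0.9098; window check -1.5 ≤ -0.9098 < -0.1 is true → IN Λ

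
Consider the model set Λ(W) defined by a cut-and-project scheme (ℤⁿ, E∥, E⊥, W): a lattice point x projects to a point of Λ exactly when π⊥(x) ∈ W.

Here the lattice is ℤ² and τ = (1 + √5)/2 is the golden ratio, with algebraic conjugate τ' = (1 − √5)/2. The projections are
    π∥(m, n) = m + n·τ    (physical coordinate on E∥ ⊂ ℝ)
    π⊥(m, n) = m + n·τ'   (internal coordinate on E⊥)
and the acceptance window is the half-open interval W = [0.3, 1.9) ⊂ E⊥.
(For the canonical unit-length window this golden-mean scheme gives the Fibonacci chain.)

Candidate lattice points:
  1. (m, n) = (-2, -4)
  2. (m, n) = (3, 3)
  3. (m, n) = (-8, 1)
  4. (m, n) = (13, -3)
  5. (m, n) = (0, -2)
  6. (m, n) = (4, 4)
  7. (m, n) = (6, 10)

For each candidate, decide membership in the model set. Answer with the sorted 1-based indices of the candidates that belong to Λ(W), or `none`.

Compute τ' = (1−√5)/2 = -0.61803, so π⊥(m,n) = m -0.61803·n.
#1 (-2,-4): internal coord -2 + (-4)·τ' = +0.47214; +0.47214 ∈ [0.3, 1.9) → IN Λ
#2 (3,3): internal coord 3 + (3)·τ' = +1.14590; +1.14590 ∈ [0.3, 1.9) → IN Λ
#3 (-8,1): internal coord -8 + (1)·τ' = -8.61803; -8.61803 ∉ [0.3, 1.9) → out
#4 (13,-3): internal coord 13 + (-3)·τ' = +14.85410; +14.85410 ∉ [0.3, 1.9) → out
#5 (0,-2): internal coord 0 + (-2)·τ' = +1.23607; +1.23607 ∈ [0.3, 1.9) → IN Λ
#6 (4,4): internal coord 4 + (4)·τ' = +1.52786; +1.52786 ∈ [0.3, 1.9) → IN Λ
#7 (6,10): internal coord 6 + (10)·τ' = -0.18034; -0.18034 ∉ [0.3, 1.9) → out

1, 2, 5, 6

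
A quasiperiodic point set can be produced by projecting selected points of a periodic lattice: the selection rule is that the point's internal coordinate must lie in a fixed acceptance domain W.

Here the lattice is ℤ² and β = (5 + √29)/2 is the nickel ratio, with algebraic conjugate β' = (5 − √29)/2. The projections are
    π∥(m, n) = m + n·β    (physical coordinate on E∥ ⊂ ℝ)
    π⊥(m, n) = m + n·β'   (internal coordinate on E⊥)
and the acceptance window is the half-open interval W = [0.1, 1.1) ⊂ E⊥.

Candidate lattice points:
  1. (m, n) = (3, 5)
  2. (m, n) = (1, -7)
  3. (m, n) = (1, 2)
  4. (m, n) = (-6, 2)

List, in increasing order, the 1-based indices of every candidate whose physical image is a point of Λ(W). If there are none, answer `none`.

3

Numerically β ≈ 5.19258 and β' = −1/β ≈ -0.19258.
#1 (3,5): internal coord 3 + (5)·β' = +2.03709; +2.03709 ∉ [0.1, 1.1) → out
#2 (1,-7): internal coord 1 + (-7)·β' = +2.34808; +2.34808 ∉ [0.1, 1.1) → out
#3 (1,2): internal coord 1 + (2)·β' = +0.61484; +0.61484 ∈ [0.1, 1.1) → IN Λ
#4 (-6,2): internal coord -6 + (2)·β' = -6.38516; -6.38516 ∉ [0.1, 1.1) → out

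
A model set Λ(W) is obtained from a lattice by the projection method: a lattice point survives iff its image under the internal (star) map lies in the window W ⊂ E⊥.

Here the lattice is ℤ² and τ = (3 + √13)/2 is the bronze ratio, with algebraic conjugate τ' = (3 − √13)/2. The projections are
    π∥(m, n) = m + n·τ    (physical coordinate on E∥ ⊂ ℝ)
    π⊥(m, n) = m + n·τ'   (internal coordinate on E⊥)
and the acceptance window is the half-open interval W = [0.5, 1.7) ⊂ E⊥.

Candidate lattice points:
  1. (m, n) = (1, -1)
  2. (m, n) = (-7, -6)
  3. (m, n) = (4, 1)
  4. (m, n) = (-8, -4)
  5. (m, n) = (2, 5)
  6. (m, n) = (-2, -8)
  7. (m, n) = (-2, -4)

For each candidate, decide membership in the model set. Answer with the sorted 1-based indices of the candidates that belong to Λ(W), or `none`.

Compute τ' = (3−√13)/2 = -0.302776, so π⊥(m,n) = m -0.302776·n.
#1 (1,-1): internal coord 1 + (-1)·τ' = +1.302776; +1.302776 ∈ [0.5, 1.7) → IN Λ
#2 (-7,-6): internal coord -7 + (-6)·τ' = -5.183346; -5.183346 ∉ [0.5, 1.7) → out
#3 (4,1): internal coord 4 + (1)·τ' = +3.697224; +3.697224 ∉ [0.5, 1.7) → out
#4 (-8,-4): internal coord -8 + (-4)·τ' = -6.788897; -6.788897 ∉ [0.5, 1.7) → out
#5 (2,5): internal coord 2 + (5)·τ' = +0.486122; +0.486122 ∉ [0.5, 1.7) → out
#6 (-2,-8): internal coord -2 + (-8)·τ' = +0.422205; +0.422205 ∉ [0.5, 1.7) → out
#7 (-2,-4): internal coord -2 + (-4)·τ' = -0.788897; -0.788897 ∉ [0.5, 1.7) → out

1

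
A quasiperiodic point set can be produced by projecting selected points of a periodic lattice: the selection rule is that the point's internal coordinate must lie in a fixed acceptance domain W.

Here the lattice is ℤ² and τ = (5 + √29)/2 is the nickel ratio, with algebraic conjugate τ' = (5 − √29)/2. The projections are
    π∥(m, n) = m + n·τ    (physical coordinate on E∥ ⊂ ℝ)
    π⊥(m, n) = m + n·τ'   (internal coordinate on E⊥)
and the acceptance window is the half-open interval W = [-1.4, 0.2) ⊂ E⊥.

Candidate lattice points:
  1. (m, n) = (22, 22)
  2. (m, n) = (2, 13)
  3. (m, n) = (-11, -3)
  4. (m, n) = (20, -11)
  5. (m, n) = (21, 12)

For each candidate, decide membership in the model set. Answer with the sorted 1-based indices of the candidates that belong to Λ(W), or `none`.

Numerically τ ≈ 5.1926 and τ' = −1/τ ≈ -0.1926.
#1 (22,22): internal coord 22 + (22)·τ' = +17.7632; +17.7632 ∉ [-1.4, 0.2) → out
#2 (2,13): internal coord 2 + (13)·τ' = -0.5036; -0.5036 ∈ [-1.4, 0.2) → IN Λ
#3 (-11,-3): internal coord -11 + (-3)·τ' = -10.4223; -10.4223 ∉ [-1.4, 0.2) → out
#4 (20,-11): internal coord 20 + (-11)·τ' = +22.1184; +22.1184 ∉ [-1.4, 0.2) → out
#5 (21,12): internal coord 21 + (12)·τ' = +18.6890; +18.6890 ∉ [-1.4, 0.2) → out

2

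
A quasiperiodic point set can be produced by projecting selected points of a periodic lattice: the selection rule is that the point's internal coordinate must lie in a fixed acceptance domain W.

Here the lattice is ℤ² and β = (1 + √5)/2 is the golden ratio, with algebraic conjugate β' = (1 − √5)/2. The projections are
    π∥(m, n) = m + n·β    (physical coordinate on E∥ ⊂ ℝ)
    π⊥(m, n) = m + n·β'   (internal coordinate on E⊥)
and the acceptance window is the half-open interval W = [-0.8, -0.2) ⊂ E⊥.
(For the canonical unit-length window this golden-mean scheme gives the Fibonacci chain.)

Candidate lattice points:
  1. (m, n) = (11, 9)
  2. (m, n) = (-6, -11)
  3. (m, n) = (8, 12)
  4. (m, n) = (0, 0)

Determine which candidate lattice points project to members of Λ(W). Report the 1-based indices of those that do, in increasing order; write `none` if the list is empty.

Numerically β ≈ 1.61803 and β' = −1/β ≈ -0.61803.
#1 (11,9): internal coord 11 + (9)·β' = +5.43769; +5.43769 ∉ [-0.8, -0.2) → out
#2 (-6,-11): internal coord -6 + (-11)·β' = +0.79837; +0.79837 ∉ [-0.8, -0.2) → out
#3 (8,12): internal coord 8 + (12)·β' = +0.58359; +0.58359 ∉ [-0.8, -0.2) → out
#4 (0,0): internal coord 0 + (0)·β' = +0.00000; +0.00000 ∉ [-0.8, -0.2) → out

none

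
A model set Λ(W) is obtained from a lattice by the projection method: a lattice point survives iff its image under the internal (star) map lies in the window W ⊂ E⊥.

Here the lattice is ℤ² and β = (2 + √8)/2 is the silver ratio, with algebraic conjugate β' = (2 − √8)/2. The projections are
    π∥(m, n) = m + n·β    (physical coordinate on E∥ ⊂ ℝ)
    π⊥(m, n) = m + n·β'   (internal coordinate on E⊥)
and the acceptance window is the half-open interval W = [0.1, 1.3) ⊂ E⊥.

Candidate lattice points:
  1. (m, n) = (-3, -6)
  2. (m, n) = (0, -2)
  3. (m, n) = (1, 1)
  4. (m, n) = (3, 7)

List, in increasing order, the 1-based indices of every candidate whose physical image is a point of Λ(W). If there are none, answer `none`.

β' = (2−√8)/2 ≈ -0.41421.
[1] lift (-3,-6): star map gives -0.51472; window check 0.1 ≤ -0.51472 < 1.3 is false → out
[2] lift (0,-2): star map gives 0.82843; window check 0.1 ≤ 0.82843 < 1.3 is true → IN Λ
[3] lift (1,1): star map gives 0.58579; window check 0.1 ≤ 0.58579 < 1.3 is true → IN Λ
[4] lift (3,7): star map gives 0.10051; window check 0.1 ≤ 0.10051 < 1.3 is true → IN Λ

2, 3, 4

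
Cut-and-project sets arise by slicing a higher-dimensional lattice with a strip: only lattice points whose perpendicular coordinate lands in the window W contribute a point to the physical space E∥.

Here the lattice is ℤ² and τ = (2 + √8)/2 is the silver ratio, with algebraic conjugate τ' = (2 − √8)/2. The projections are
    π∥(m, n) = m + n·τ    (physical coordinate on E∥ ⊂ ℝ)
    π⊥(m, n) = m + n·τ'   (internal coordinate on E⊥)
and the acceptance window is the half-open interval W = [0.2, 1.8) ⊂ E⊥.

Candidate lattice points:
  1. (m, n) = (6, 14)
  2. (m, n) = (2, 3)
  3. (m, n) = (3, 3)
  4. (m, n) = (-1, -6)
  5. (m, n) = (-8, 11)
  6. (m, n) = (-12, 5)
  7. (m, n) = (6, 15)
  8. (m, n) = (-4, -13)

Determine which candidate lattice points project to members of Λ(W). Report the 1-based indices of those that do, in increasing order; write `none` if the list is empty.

Numerically τ ≈ 2.4142 and τ' = −1/τ ≈ -0.4142.
[1] lift (6,14): star map gives 0.2010; window check 0.2 ≤ 0.2010 < 1.8 is true → IN Λ
[2] lift (2,3): star map gives 0.7574; window check 0.2 ≤ 0.7574 < 1.8 is true → IN Λ
[3] lift (3,3): star map gives 1.7574; window check 0.2 ≤ 1.7574 < 1.8 is true → IN Λ
[4] lift (-1,-6): star map gives 1.4853; window check 0.2 ≤ 1.4853 < 1.8 is true → IN Λ
[5] lift (-8,11): star map gives -12.5563; window check 0.2 ≤ -12.5563 < 1.8 is false → out
[6] lift (-12,5): star map gives -14.0711; window check 0.2 ≤ -14.0711 < 1.8 is false → out
[7] lift (6,15): star map gives -0.2132; window check 0.2 ≤ -0.2132 < 1.8 is false → out
[8] lift (-4,-13): star map gives 1.3848; window check 0.2 ≤ 1.3848 < 1.8 is true → IN Λ

1, 2, 3, 4, 8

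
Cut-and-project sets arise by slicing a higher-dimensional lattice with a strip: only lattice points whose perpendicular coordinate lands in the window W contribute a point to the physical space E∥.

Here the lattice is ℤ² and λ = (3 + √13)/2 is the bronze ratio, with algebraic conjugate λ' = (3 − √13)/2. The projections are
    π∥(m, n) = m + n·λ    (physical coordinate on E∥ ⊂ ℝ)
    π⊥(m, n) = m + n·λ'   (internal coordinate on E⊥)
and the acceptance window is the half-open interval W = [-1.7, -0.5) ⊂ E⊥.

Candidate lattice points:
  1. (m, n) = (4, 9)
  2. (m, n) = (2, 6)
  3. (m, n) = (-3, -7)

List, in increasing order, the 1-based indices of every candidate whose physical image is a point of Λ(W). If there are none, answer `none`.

3

Numerically λ ≈ 3.3028 and λ' = −1/λ ≈ -0.3028.
#1 (4,9): internal coord 4 + (9)·λ' = +1.2750; +1.2750 ∉ [-1.7, -0.5) → out
#2 (2,6): internal coord 2 + (6)·λ' = +0.1833; +0.1833 ∉ [-1.7, -0.5) → out
#3 (-3,-7): internal coord -3 + (-7)·λ' = -0.8806; -0.8806 ∈ [-1.7, -0.5) → IN Λ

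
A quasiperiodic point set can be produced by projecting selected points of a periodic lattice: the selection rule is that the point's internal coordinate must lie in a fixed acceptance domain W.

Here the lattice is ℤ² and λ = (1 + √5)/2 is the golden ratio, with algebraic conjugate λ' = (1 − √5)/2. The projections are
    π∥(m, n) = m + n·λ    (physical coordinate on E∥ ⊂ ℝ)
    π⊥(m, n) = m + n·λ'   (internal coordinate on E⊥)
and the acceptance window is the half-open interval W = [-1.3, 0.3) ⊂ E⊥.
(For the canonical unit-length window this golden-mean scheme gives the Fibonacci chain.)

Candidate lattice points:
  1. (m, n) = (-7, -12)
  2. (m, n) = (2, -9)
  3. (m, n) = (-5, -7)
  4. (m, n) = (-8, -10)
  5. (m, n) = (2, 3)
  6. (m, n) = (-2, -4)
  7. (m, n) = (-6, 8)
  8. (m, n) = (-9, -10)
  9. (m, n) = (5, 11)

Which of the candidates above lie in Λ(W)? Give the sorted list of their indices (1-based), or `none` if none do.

3, 5

Compute λ' = (1−√5)/2 = -0.618034, so π⊥(m,n) = m -0.618034·n.
candidate 1: (m,n)=(-7,-12) → π∥ = -7-12·λ ≈ -26.416408, π⊥ = -7-12·λ' ≈ 0.416408 ∉ [-1.3, 0.3) ⇒ out
candidate 2: (m,n)=(2,-9) → π∥ = 2-9·λ ≈ -12.562306, π⊥ = 2-9·λ' ≈ 7.562306 ∉ [-1.3, 0.3) ⇒ out
candidate 3: (m,n)=(-5,-7) → π∥ = -5-7·λ ≈ -16.326238, π⊥ = -5-7·λ' ≈ -0.673762 ∈ [-1.3, 0.3) ⇒ IN Λ
candidate 4: (m,n)=(-8,-10) → π∥ = -8-10·λ ≈ -24.180340, π⊥ = -8-10·λ' ≈ -1.819660 ∉ [-1.3, 0.3) ⇒ out
candidate 5: (m,n)=(2,3) → π∥ = 2+3·λ ≈ 6.854102, π⊥ = 2+3·λ' ≈ 0.145898 ∈ [-1.3, 0.3) ⇒ IN Λ
candidate 6: (m,n)=(-2,-4) → π∥ = -2-4·λ ≈ -8.472136, π⊥ = -2-4·λ' ≈ 0.472136 ∉ [-1.3, 0.3) ⇒ out
candidate 7: (m,n)=(-6,8) → π∥ = -6+8·λ ≈ 6.944272, π⊥ = -6+8·λ' ≈ -10.944272 ∉ [-1.3, 0.3) ⇒ out
candidate 8: (m,n)=(-9,-10) → π∥ = -9-10·λ ≈ -25.180340, π⊥ = -9-10·λ' ≈ -2.819660 ∉ [-1.3, 0.3) ⇒ out
candidate 9: (m,n)=(5,11) → π∥ = 5+11·λ ≈ 22.798374, π⊥ = 5+11·λ' ≈ -1.798374 ∉ [-1.3, 0.3) ⇒ out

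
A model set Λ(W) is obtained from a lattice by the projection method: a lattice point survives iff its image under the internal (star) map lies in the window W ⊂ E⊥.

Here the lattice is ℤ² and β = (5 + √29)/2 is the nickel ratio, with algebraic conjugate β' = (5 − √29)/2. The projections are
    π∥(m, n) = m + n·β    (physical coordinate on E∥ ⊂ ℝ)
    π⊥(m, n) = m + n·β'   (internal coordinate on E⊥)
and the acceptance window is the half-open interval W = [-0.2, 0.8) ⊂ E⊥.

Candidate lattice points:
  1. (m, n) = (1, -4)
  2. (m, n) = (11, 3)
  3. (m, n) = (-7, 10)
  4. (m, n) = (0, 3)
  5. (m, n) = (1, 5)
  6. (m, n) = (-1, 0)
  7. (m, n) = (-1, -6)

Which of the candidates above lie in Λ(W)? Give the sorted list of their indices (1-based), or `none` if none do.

5, 7

Numerically β ≈ 5.19258 and β' = −1/β ≈ -0.19258.
#1 (1,-4): internal coord 1 + (-4)·β' = +1.77033; +1.77033 ∉ [-0.2, 0.8) → out
#2 (11,3): internal coord 11 + (3)·β' = +10.42225; +10.42225 ∉ [-0.2, 0.8) → out
#3 (-7,10): internal coord -7 + (10)·β' = -8.92582; -8.92582 ∉ [-0.2, 0.8) → out
#4 (0,3): internal coord 0 + (3)·β' = -0.57775; -0.57775 ∉ [-0.2, 0.8) → out
#5 (1,5): internal coord 1 + (5)·β' = +0.03709; +0.03709 ∈ [-0.2, 0.8) → IN Λ
#6 (-1,0): internal coord -1 + (0)·β' = -1.00000; -1.00000 ∉ [-0.2, 0.8) → out
#7 (-1,-6): internal coord -1 + (-6)·β' = +0.15549; +0.15549 ∈ [-0.2, 0.8) → IN Λ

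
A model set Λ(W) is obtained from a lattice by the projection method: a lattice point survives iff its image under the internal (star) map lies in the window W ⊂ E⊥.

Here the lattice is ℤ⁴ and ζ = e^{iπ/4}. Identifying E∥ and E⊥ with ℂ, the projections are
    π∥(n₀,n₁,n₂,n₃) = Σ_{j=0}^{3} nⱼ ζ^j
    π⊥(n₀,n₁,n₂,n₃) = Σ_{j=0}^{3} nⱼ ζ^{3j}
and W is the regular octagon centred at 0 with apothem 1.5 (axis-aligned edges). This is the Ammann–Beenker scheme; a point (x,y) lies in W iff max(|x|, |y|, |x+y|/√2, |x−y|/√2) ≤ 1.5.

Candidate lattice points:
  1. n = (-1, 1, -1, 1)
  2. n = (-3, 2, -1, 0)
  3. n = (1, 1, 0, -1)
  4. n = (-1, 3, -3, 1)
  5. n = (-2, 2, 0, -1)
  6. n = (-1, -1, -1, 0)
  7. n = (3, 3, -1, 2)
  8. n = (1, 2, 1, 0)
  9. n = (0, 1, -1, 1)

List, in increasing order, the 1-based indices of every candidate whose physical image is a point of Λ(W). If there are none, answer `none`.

3, 6, 8

Internal map: ζ^{3j} for j=0..3 gives (1,0), (−√2/2,√2/2), (0,−1), (√2/2,√2/2).
candidate 1: n = (-1, 1, -1, 1) → π⊥ ≈ (-1.00000, +2.41421); max(|x|,|y|,|x±y|/√2) = 2.41421 > 1.5 ⇒ ∉ W
candidate 2: n = (-3, 2, -1, 0) → π⊥ ≈ (-4.41421, +2.41421); max(|x|,|y|,|x±y|/√2) = 4.82843 > 1.5 ⇒ ∉ W
candidate 3: n = (1, 1, 0, -1) → π⊥ ≈ (-0.41421, +0.00000); max(|x|,|y|,|x±y|/√2) = 0.41421 ≤ 1.5 ⇒ ∈ W
candidate 4: n = (-1, 3, -3, 1) → π⊥ ≈ (-2.41421, +5.82843); max(|x|,|y|,|x±y|/√2) = 5.82843 > 1.5 ⇒ ∉ W
candidate 5: n = (-2, 2, 0, -1) → π⊥ ≈ (-4.12132, +0.70711); max(|x|,|y|,|x±y|/√2) = 4.12132 > 1.5 ⇒ ∉ W
candidate 6: n = (-1, -1, -1, 0) → π⊥ ≈ (-0.29289, +0.29289); max(|x|,|y|,|x±y|/√2) = 0.41421 ≤ 1.5 ⇒ ∈ W
candidate 7: n = (3, 3, -1, 2) → π⊥ ≈ (+2.29289, +4.53553); max(|x|,|y|,|x±y|/√2) = 4.82843 > 1.5 ⇒ ∉ W
candidate 8: n = (1, 2, 1, 0) → π⊥ ≈ (-0.41421, +0.41421); max(|x|,|y|,|x±y|/√2) = 0.58579 ≤ 1.5 ⇒ ∈ W
candidate 9: n = (0, 1, -1, 1) → π⊥ ≈ (+0.00000, +2.41421); max(|x|,|y|,|x±y|/√2) = 2.41421 > 1.5 ⇒ ∉ W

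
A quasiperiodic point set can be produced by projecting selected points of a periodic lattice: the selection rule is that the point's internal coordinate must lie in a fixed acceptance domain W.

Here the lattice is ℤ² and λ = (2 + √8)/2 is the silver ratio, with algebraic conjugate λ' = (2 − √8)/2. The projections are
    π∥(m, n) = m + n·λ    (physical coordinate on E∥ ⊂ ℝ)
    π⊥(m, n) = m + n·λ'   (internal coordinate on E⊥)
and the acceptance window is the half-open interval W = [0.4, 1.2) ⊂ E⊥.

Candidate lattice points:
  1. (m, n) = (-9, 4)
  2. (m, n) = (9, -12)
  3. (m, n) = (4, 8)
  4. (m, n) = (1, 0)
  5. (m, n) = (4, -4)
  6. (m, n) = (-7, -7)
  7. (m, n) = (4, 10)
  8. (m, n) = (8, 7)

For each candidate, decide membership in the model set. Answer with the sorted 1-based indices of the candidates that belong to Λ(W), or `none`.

Numerically λ ≈ 2.4142 and λ' = −1/λ ≈ -0.4142.
[1] lift (-9,4): star map gives -10.6569; window check 0.4 ≤ -10.6569 < 1.2 is false → out
[2] lift (9,-12): star map gives 13.9706; window check 0.4 ≤ 13.9706 < 1.2 is false → out
[3] lift (4,8): star map gives 0.6863; window check 0.4 ≤ 0.6863 < 1.2 is true → IN Λ
[4] lift (1,0): star map gives 1.0000; window check 0.4 ≤ 1.0000 < 1.2 is true → IN Λ
[5] lift (4,-4): star map gives 5.6569; window check 0.4 ≤ 5.6569 < 1.2 is false → out
[6] lift (-7,-7): star map gives -4.1005; window check 0.4 ≤ -4.1005 < 1.2 is false → out
[7] lift (4,10): star map gives -0.1421; window check 0.4 ≤ -0.1421 < 1.2 is false → out
[8] lift (8,7): star map gives 5.1005; window check 0.4 ≤ 5.1005 < 1.2 is false → out

3, 4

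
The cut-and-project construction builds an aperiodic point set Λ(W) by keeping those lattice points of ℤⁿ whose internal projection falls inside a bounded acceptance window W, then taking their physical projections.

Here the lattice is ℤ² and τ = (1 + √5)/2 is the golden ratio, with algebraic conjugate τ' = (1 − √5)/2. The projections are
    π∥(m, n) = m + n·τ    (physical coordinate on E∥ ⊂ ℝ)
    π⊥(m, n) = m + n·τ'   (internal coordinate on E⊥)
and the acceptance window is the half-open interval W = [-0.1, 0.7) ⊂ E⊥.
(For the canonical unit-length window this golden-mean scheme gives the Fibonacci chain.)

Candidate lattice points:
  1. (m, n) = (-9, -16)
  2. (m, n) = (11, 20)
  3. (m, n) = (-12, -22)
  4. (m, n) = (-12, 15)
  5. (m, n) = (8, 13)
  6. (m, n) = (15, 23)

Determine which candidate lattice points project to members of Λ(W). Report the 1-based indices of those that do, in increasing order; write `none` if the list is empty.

5

τ' = (1−√5)/2 ≈ -0.618034.
candidate 1: (m,n)=(-9,-16) → π∥ = -9-16·τ ≈ -34.888544, π⊥ = -9-16·τ' ≈ 0.888544 ∉ [-0.1, 0.7) ⇒ out
candidate 2: (m,n)=(11,20) → π∥ = 11+20·τ ≈ 43.360680, π⊥ = 11+20·τ' ≈ -1.360680 ∉ [-0.1, 0.7) ⇒ out
candidate 3: (m,n)=(-12,-22) → π∥ = -12-22·τ ≈ -47.596748, π⊥ = -12-22·τ' ≈ 1.596748 ∉ [-0.1, 0.7) ⇒ out
candidate 4: (m,n)=(-12,15) → π∥ = -12+15·τ ≈ 12.270510, π⊥ = -12+15·τ' ≈ -21.270510 ∉ [-0.1, 0.7) ⇒ out
candidate 5: (m,n)=(8,13) → π∥ = 8+13·τ ≈ 29.034442, π⊥ = 8+13·τ' ≈ -0.034442 ∈ [-0.1, 0.7) ⇒ IN Λ
candidate 6: (m,n)=(15,23) → π∥ = 15+23·τ ≈ 52.214782, π⊥ = 15+23·τ' ≈ 0.785218 ∉ [-0.1, 0.7) ⇒ out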